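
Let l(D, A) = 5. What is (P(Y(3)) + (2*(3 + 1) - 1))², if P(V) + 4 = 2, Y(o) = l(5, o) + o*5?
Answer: 25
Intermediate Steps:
Y(o) = 5 + 5*o (Y(o) = 5 + o*5 = 5 + 5*o)
P(V) = -2 (P(V) = -4 + 2 = -2)
(P(Y(3)) + (2*(3 + 1) - 1))² = (-2 + (2*(3 + 1) - 1))² = (-2 + (2*4 - 1))² = (-2 + (8 - 1))² = (-2 + 7)² = 5² = 25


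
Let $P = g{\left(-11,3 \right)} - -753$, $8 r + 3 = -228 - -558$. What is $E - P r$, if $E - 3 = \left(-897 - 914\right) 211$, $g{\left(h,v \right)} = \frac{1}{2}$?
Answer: $- \frac{6606677}{16} \approx -4.1292 \cdot 10^{5}$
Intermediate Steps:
$g{\left(h,v \right)} = \frac{1}{2}$
$E = -382118$ ($E = 3 + \left(-897 - 914\right) 211 = 3 - 382121 = -382118$)
$r = \frac{327}{8}$ ($r = - \frac{3}{8} + \frac{-228 - -558}{8} = - \frac{3}{8} + \frac{-228 + 558}{8} = - \frac{3}{8} + \frac{1}{8} \cdot 330 = - \frac{3}{8} + \frac{165}{4} = \frac{327}{8} \approx 40.875$)
$P = \frac{1507}{2}$ ($P = \frac{1}{2} - -753 = \frac{1}{2} + 753 = \frac{1507}{2} \approx 753.5$)
$E - P r = -382118 - \frac{1507}{2} \cdot \frac{327}{8} = -382118 - \frac{492789}{16} = - \frac{6606677}{16}$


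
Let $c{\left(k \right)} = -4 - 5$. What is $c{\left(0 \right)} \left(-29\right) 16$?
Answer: $4176$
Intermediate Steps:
$c{\left(k \right)} = -9$ ($c{\left(k \right)} = -4 - 5 = -9$)
$c{\left(0 \right)} \left(-29\right) 16 = \left(-9\right) \left(-29\right) 16 = 261 \cdot 16 = 4176$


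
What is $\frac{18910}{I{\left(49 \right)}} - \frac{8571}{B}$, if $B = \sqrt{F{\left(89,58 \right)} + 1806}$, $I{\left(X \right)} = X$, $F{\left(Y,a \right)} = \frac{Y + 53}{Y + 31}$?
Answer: $\frac{18910}{49} - \frac{17142 \sqrt{1626465}}{108431} \approx 184.3$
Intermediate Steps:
$F{\left(Y,a \right)} = \frac{53 + Y}{31 + Y}$
$B = \frac{\sqrt{1626465}}{30}$ ($B = \sqrt{\frac{53 + 89}{31 + 89} + 1806} = \sqrt{\frac{1}{120} \cdot 142 + 1806} = \sqrt{\frac{71}{60} + 1806} = \sqrt{\frac{108431}{60}} = \frac{\sqrt{1626465}}{30} \approx 42.511$)
$\frac{18910}{I{\left(49 \right)}} - \frac{8571}{B} = \frac{18910}{49} - \frac{8571}{\frac{1}{30} \sqrt{1626465}} = 18910 \cdot \frac{1}{49} - 8571 \frac{2 \sqrt{1626465}}{108431} = \frac{18910}{49} - \frac{17142 \sqrt{1626465}}{108431}$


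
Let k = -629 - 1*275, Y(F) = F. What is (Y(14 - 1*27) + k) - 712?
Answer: -1629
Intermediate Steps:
k = -904 (k = -629 - 275 = -904)
(Y(14 - 1*27) + k) - 712 = ((14 - 1*27) - 904) - 712 = ((14 - 27) - 904) - 712 = (-13 - 904) - 712 = -917 - 712 = -1629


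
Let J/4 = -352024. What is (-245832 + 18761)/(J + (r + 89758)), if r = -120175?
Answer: 227071/1438513 ≈ 0.15785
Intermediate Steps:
J = -1408096 (J = 4*(-352024) = -1408096)
(-245832 + 18761)/(J + (r + 89758)) = (-245832 + 18761)/(-1408096 + (-120175 + 89758)) = -227071/(-1408096 - 30417) = -227071/(-1438513) = -227071*(-1/1438513) = 227071/1438513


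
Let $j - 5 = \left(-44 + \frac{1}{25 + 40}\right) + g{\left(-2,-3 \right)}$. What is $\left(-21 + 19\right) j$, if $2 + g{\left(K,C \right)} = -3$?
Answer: $\frac{5718}{65} \approx 87.969$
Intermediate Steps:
$g{\left(K,C \right)} = -5$ ($g{\left(K,C \right)} = -2 - 3 = -5$)
$j = - \frac{2859}{65}$ ($j = 5 - \left(49 - \frac{1}{25 + 40}\right) = 5 - \left(49 - \frac{1}{65}\right) = 5 + \left(\left(-44 + \frac{1}{65}\right) - 5\right) = 5 - \frac{3184}{65} = - \frac{2859}{65} \approx -43.985$)
$\left(-21 + 19\right) j = \left(-21 + 19\right) \left(- \frac{2859}{65}\right) = \left(-2\right) \left(- \frac{2859}{65}\right) = \frac{5718}{65}$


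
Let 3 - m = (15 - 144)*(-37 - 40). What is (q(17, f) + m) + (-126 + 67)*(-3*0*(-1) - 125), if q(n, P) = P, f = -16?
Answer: -2571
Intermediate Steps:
m = -9930 (m = 3 - (15 - 144)*(-37 - 40) = 3 - (-129)*(-77) = 3 - 1*9933 = 3 - 9933 = -9930)
(q(17, f) + m) + (-126 + 67)*(-3*0*(-1) - 125) = (-16 - 9930) + (-126 + 67)*(-3*0*(-1) - 125) = -9946 - 59*(0*(-1) - 125) = -9946 - 59*(0 - 125) = -9946 - 59*(-125) = -9946 + 7375 = -2571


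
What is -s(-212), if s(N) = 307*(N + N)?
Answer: 130168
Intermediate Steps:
s(N) = 614*N (s(N) = 307*(2*N) = 614*N)
-s(-212) = -614*(-212) = -1*(-130168) = 130168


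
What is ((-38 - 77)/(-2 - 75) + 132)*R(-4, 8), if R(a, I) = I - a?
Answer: 123348/77 ≈ 1601.9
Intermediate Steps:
((-38 - 77)/(-2 - 75) + 132)*R(-4, 8) = ((-38 - 77)/(-2 - 75) + 132)*(8 - 1*(-4)) = (-115/(-77) + 132)*(8 + 4) = (-115*(-1/77) + 132)*12 = (115/77 + 132)*12 = (10279/77)*12 = 123348/77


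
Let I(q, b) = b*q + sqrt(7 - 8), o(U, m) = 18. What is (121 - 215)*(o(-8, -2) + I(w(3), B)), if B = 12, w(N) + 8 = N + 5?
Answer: -1692 - 94*I ≈ -1692.0 - 94.0*I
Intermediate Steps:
w(N) = -3 + N (w(N) = -8 + (N + 5) = -8 + (5 + N) = -3 + N)
I(q, b) = I + b*q (I(q, b) = b*q + sqrt(-1) = b*q + I = I + b*q)
(121 - 215)*(o(-8, -2) + I(w(3), B)) = (121 - 215)*(18 + (I + 12*(-3 + 3))) = -94*(18 + (I + 12*0)) = -94*(18 + (I + 0)) = -94*(18 + I) = -1692 - 94*I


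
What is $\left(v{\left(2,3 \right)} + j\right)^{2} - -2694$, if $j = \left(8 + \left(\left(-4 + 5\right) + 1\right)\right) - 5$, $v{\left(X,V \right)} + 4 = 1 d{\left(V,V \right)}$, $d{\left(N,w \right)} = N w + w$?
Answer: $2863$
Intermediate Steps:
$d{\left(N,w \right)} = w + N w$
$v{\left(X,V \right)} = -4 + V \left(1 + V\right)$ ($v{\left(X,V \right)} = -4 + 1 V \left(1 + V\right) = -4 + V \left(1 + V\right)$)
$j = 5$ ($j = \left(8 + \left(1 + 1\right)\right) - 5 = \left(8 + 2\right) - 5 = 10 - 5 = 5$)
$\left(v{\left(2,3 \right)} + j\right)^{2} - -2694 = \left(\left(-4 + 3 \left(1 + 3\right)\right) + 5\right)^{2} - -2694 = \left(\left(-4 + 3 \cdot 4\right) + 5\right)^{2} + 2694 = \left(\left(-4 + 12\right) + 5\right)^{2} + 2694 = \left(8 + 5\right)^{2} + 2694 = 13^{2} + 2694 = 169 + 2694 = 2863$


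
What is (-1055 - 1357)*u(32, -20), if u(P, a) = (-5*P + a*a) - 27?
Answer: -513756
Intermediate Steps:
u(P, a) = -27 + a² - 5*P (u(P, a) = (-5*P + a²) - 27 = (a² - 5*P) - 27 = -27 + a² - 5*P)
(-1055 - 1357)*u(32, -20) = (-1055 - 1357)*(-27 + (-20)² - 5*32) = -2412*(-27 + 400 - 160) = -2412*213 = -513756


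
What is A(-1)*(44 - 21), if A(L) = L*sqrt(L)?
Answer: -23*I ≈ -23.0*I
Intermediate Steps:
A(L) = L**(3/2)
A(-1)*(44 - 21) = (-1)**(3/2)*(44 - 21) = -I*23 = -23*I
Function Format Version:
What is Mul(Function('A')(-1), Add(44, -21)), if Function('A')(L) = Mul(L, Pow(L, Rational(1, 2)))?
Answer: Mul(-23, I) ≈ Mul(-23.000, I)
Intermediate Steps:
Function('A')(L) = Pow(L, Rational(3, 2))
Mul(Function('A')(-1), Add(44, -21)) = Mul(Pow(-1, Rational(3, 2)), Add(44, -21)) = Mul(Mul(-1, I), 23) = Mul(-23, I)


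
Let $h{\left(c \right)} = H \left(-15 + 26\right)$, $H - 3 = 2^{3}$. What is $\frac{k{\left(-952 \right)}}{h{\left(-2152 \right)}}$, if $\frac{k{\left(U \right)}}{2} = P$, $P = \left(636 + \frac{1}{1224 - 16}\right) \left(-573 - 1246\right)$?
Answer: $- \frac{1397517691}{73084} \approx -19122.0$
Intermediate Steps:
$H = 11$ ($H = 3 + 2^{3} = 3 + 8 = 11$)
$h{\left(c \right)} = 121$ ($h{\left(c \right)} = 11 \left(-15 + 26\right) = 11 \cdot 11 = 121$)
$P = - \frac{1397517691}{1208}$ ($P = \left(636 + \frac{1}{1208}\right) \left(-1819\right) = \frac{768289}{1208} \left(-1819\right) = - \frac{1397517691}{1208} \approx -1.1569 \cdot 10^{6}$)
$k{\left(U \right)} = - \frac{1397517691}{604}$ ($k{\left(U \right)} = 2 \left(- \frac{1397517691}{1208}\right) = - \frac{1397517691}{604}$)
$\frac{k{\left(-952 \right)}}{h{\left(-2152 \right)}} = - \frac{1397517691}{604 \cdot 121} = \left(- \frac{1397517691}{604}\right) \frac{1}{121} = - \frac{1397517691}{73084}$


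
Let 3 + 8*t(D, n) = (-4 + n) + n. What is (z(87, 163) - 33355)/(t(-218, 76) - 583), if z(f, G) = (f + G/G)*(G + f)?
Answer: 90840/4519 ≈ 20.102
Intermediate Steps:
z(f, G) = (1 + f)*(G + f) (z(f, G) = (f + 1)*(G + f) = (1 + f)*(G + f))
t(D, n) = -7/8 + n/4 (t(D, n) = -3/8 + ((-4 + n) + n)/8 = -3/8 + (-4 + 2*n)/8 = -3/8 + (-½ + n/4) = -7/8 + n/4)
(z(87, 163) - 33355)/(t(-218, 76) - 583) = ((163 + 87 + 87² + 163*87) - 33355)/((-7/8 + (¼)*76) - 583) = ((163 + 87 + 7569 + 14181) - 33355)/((-7/8 + 19) - 583) = (22000 - 33355)/(145/8 - 583) = -11355/(-4519/8) = -11355*(-8/4519) = 90840/4519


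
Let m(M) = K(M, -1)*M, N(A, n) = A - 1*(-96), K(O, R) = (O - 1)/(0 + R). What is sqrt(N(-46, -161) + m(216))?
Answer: I*sqrt(46390) ≈ 215.38*I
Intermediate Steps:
K(O, R) = (-1 + O)/R
N(A, n) = 96 + A (N(A, n) = A + 96 = 96 + A)
m(M) = M*(1 - M) (m(M) = ((-1 + M)/(-1))*M = (-(-1 + M))*M = (1 - M)*M = M*(1 - M))
sqrt(N(-46, -161) + m(216)) = sqrt((96 - 46) + 216*(1 - 1*216)) = sqrt(50 + 216*(1 - 216)) = sqrt(50 + 216*(-215)) = sqrt(50 - 46440) = sqrt(-46390) = I*sqrt(46390)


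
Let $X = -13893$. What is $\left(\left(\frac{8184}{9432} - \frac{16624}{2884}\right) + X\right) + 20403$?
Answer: $\frac{1843240583}{283353} \approx 6505.1$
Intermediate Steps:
$\left(\left(\frac{8184}{9432} - \frac{16624}{2884}\right) + X\right) + 20403 = \left(\left(\frac{8184}{9432} - \frac{16624}{2884}\right) - 13893\right) + 20403 = \left(\left(8184 \cdot \frac{1}{9432} - \frac{4156}{721}\right) - 13893\right) + 20403 = \left(\left(\frac{341}{393} - \frac{4156}{721}\right) - 13893\right) + 20403 = \left(- \frac{1387447}{283353} - 13893\right) + 20403 = - \frac{3938010676}{283353} + 20403 = \frac{1843240583}{283353}$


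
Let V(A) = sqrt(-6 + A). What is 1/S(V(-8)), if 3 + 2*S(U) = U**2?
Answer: -2/17 ≈ -0.11765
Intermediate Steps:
S(U) = -3/2 + U**2/2
1/S(V(-8)) = 1/(-3/2 + (sqrt(-6 - 8))**2/2) = 1/(-3/2 + (sqrt(-14))**2/2) = 1/(-3/2 + (I*sqrt(14))**2/2) = 1/(-3/2 + (1/2)*(-14)) = 1/(-3/2 - 7) = 1/(-17/2) = -2/17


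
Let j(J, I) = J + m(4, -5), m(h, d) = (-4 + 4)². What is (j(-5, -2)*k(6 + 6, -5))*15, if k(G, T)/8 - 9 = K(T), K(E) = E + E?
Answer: 600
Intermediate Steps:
K(E) = 2*E
k(G, T) = 72 + 16*T (k(G, T) = 72 + 8*(2*T) = 72 + 16*T)
m(h, d) = 0 (m(h, d) = 0² = 0)
j(J, I) = J (j(J, I) = J + 0 = J)
(j(-5, -2)*k(6 + 6, -5))*15 = -5*(72 + 16*(-5))*15 = -5*(72 - 80)*15 = -5*(-8)*15 = 40*15 = 600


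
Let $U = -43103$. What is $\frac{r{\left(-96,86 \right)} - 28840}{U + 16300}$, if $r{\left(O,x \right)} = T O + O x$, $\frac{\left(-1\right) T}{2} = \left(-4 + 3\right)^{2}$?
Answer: $\frac{5272}{3829} \approx 1.3769$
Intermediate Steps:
$T = -2$ ($T = - 2 \left(-4 + 3\right)^{2} = - 2 \left(-1\right)^{2} = \left(-2\right) 1 = -2$)
$r{\left(O,x \right)} = - 2 O + O x$
$\frac{r{\left(-96,86 \right)} - 28840}{U + 16300} = \frac{- 96 \left(-2 + 86\right) - 28840}{-43103 + 16300} = \frac{\left(-96\right) 84 - 28840}{-26803} = \left(-8064 - 28840\right) \left(- \frac{1}{26803}\right) = \left(-36904\right) \left(- \frac{1}{26803}\right) = \frac{5272}{3829}$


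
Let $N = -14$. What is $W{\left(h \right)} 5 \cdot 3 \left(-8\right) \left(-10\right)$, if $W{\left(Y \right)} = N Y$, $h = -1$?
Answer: $16800$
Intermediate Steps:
$W{\left(Y \right)} = - 14 Y$
$W{\left(h \right)} 5 \cdot 3 \left(-8\right) \left(-10\right) = \left(-14\right) \left(-1\right) 5 \cdot 3 \left(-8\right) \left(-10\right) = 14 \cdot 15 \left(-8\right) \left(-10\right) = 14 \left(\left(-120\right) \left(-10\right)\right) = 14 \cdot 1200 = 16800$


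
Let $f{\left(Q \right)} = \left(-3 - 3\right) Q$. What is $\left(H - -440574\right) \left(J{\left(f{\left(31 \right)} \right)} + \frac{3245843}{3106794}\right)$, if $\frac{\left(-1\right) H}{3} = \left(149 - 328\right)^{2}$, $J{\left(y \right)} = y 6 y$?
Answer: $\frac{74045381938059779}{1035598} \approx 7.15 \cdot 10^{10}$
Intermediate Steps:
$f{\left(Q \right)} = - 6 Q$
$J{\left(y \right)} = 6 y^{2}$ ($J{\left(y \right)} = 6 y y = 6 y^{2}$)
$H = -96123$ ($H = - 3 \left(149 - 328\right)^{2} = - 3 \left(-179\right)^{2} = \left(-3\right) 32041 = -96123$)
$\left(H - -440574\right) \left(J{\left(f{\left(31 \right)} \right)} + \frac{3245843}{3106794}\right) = \left(-96123 - -440574\right) \left(6 \left(\left(-6\right) 31\right)^{2} + \frac{3245843}{3106794}\right) = \left(-96123 + \left(-2046208 + 2486782\right)\right) \left(6 \left(-186\right)^{2} + 3245843 \cdot \frac{1}{3106794}\right) = \left(-96123 + 440574\right) \left(6 \cdot 34596 + \frac{3245843}{3106794}\right) = 344451 \left(207576 + \frac{3245843}{3106794}\right) = 344451 \cdot \frac{644899117187}{3106794} = \frac{74045381938059779}{1035598}$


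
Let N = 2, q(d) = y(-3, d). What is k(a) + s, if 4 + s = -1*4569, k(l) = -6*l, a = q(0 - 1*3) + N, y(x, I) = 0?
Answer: -4585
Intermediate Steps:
q(d) = 0
a = 2 (a = 0 + 2 = 2)
s = -4573 (s = -4 - 1*4569 = -4 - 4569 = -4573)
k(a) + s = -6*2 - 4573 = -12 - 4573 = -4585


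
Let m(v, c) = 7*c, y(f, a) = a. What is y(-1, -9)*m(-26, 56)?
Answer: -3528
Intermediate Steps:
y(-1, -9)*m(-26, 56) = -63*56 = -9*392 = -3528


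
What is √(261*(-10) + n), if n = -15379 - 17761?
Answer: 5*I*√1430 ≈ 189.08*I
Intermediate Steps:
n = -33140
√(261*(-10) + n) = √(261*(-10) - 33140) = √(-2610 - 33140) = √(-35750) = 5*I*√1430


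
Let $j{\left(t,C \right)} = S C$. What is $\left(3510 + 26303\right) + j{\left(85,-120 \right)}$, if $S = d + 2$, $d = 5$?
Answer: $28973$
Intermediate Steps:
$S = 7$ ($S = 5 + 2 = 7$)
$j{\left(t,C \right)} = 7 C$
$\left(3510 + 26303\right) + j{\left(85,-120 \right)} = \left(3510 + 26303\right) + 7 \left(-120\right) = 29813 - 840 = 28973$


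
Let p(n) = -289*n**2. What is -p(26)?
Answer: 195364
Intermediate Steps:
-p(26) = -(-289)*26**2 = -(-289)*676 = -1*(-195364) = 195364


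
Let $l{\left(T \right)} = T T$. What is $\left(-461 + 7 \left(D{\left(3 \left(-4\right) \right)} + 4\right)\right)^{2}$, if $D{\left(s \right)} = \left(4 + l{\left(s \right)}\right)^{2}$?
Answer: $23376881025$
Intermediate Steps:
$l{\left(T \right)} = T^{2}$
$D{\left(s \right)} = \left(4 + s^{2}\right)^{2}$
$\left(-461 + 7 \left(D{\left(3 \left(-4\right) \right)} + 4\right)\right)^{2} = \left(-461 + 7 \left(\left(4 + \left(3 \left(-4\right)\right)^{2}\right)^{2} + 4\right)\right)^{2} = \left(-461 + 7 \left(\left(4 + \left(-12\right)^{2}\right)^{2} + 4\right)\right)^{2} = \left(-461 + 7 \left(\left(4 + 144\right)^{2} + 4\right)\right)^{2} = \left(-461 + 7 \left(148^{2} + 4\right)\right)^{2} = \left(-461 + 7 \left(21904 + 4\right)\right)^{2} = \left(-461 + 7 \cdot 21908\right)^{2} = \left(-461 + 153356\right)^{2} = 152895^{2} = 23376881025$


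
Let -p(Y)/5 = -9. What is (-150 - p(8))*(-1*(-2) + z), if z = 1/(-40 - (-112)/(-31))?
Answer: -40095/104 ≈ -385.53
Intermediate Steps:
p(Y) = 45 (p(Y) = -5*(-9) = 45)
z = -31/1352 (z = 1/(-40 - (-112)*(-1)/31) = 1/(-40 - 1*112/31) = 1/(-40 - 112/31) = 1/(-1352/31) = -31/1352 ≈ -0.022929)
(-150 - p(8))*(-1*(-2) + z) = (-150 - 1*45)*(-1*(-2) - 31/1352) = (-150 - 45)*(2 - 31/1352) = -195*2673/1352 = -40095/104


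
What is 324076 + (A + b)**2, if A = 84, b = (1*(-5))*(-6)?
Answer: 337072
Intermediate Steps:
b = 30 (b = -5*(-6) = 30)
324076 + (A + b)**2 = 324076 + (84 + 30)**2 = 324076 + 114**2 = 324076 + 12996 = 337072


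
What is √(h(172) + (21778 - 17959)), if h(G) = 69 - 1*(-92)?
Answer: 2*√995 ≈ 63.087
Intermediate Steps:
h(G) = 161 (h(G) = 69 + 92 = 161)
√(h(172) + (21778 - 17959)) = √(161 + (21778 - 17959)) = √(161 + 3819) = √3980 = 2*√995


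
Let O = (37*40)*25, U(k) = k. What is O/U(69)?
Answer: 37000/69 ≈ 536.23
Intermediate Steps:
O = 37000 (O = 1480*25 = 37000)
O/U(69) = 37000/69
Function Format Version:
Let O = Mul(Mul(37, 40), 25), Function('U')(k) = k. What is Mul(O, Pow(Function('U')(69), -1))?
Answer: Rational(37000, 69) ≈ 536.23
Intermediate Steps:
O = 37000 (O = Mul(1480, 25) = 37000)
Mul(O, Pow(Function('U')(69), -1)) = Mul(37000, Pow(69, -1)) = Mul(37000, Rational(1, 69)) = Rational(37000, 69)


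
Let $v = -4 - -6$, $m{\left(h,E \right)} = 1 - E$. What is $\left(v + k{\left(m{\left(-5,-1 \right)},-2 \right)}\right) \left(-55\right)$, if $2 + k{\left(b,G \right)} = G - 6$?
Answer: $440$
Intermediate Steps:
$k{\left(b,G \right)} = -8 + G$ ($k{\left(b,G \right)} = -2 + \left(G - 6\right) = -2 + \left(-6 + G\right) = -8 + G$)
$v = 2$ ($v = -4 + 6 = 2$)
$\left(v + k{\left(m{\left(-5,-1 \right)},-2 \right)}\right) \left(-55\right) = \left(2 - 10\right) \left(-55\right) = \left(-8\right) \left(-55\right) = 440$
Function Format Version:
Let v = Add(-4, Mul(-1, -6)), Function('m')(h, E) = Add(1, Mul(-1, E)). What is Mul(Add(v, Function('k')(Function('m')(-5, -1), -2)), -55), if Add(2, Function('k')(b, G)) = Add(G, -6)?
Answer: 440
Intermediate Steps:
Function('k')(b, G) = Add(-8, G) (Function('k')(b, G) = Add(-2, Add(G, -6)) = Add(-2, Add(-6, G)) = Add(-8, G))
v = 2 (v = Add(-4, 6) = 2)
Mul(Add(v, Function('k')(Function('m')(-5, -1), -2)), -55) = Mul(Add(2, Add(-8, -2)), -55) = Mul(Add(2, -10), -55) = Mul(-8, -55) = 440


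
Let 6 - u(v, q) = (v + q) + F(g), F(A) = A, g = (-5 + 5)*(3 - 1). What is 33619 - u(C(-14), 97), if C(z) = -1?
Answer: 33709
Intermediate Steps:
g = 0 (g = 0*2 = 0)
u(v, q) = 6 - q - v (u(v, q) = 6 - ((v + q) + 0) = 6 - ((q + v) + 0) = 6 - (q + v) = 6 + (-q - v) = 6 - q - v)
33619 - u(C(-14), 97) = 33619 - (6 - 1*97 - 1*(-1)) = 33619 - (6 - 97 + 1) = 33619 - 1*(-90) = 33619 + 90 = 33709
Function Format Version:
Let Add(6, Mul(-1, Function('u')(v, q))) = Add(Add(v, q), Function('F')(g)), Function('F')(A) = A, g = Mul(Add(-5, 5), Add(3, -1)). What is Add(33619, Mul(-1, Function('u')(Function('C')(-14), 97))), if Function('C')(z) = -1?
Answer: 33709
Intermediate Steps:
g = 0 (g = Mul(0, 2) = 0)
Function('u')(v, q) = Add(6, Mul(-1, q), Mul(-1, v)) (Function('u')(v, q) = Add(6, Mul(-1, Add(Add(v, q), 0))) = Add(6, Mul(-1, Add(Add(q, v), 0))) = Add(6, Mul(-1, Add(q, v))) = Add(6, Add(Mul(-1, q), Mul(-1, v))) = Add(6, Mul(-1, q), Mul(-1, v)))
Add(33619, Mul(-1, Function('u')(Function('C')(-14), 97))) = Add(33619, Mul(-1, Add(6, Mul(-1, 97), Mul(-1, -1)))) = Add(33619, Mul(-1, Add(6, -97, 1))) = Add(33619, Mul(-1, -90)) = Add(33619, 90) = 33709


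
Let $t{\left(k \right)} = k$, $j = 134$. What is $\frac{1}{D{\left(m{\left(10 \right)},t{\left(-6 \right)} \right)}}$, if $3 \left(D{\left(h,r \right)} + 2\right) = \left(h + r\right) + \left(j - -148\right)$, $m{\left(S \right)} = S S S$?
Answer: $\frac{3}{1270} \approx 0.0023622$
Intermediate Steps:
$m{\left(S \right)} = S^{3}$ ($m{\left(S \right)} = S^{2} S = S^{3}$)
$D{\left(h,r \right)} = 92 + \frac{h}{3} + \frac{r}{3}$ ($D{\left(h,r \right)} = -2 + \frac{\left(h + r\right) + \left(134 - -148\right)}{3} = -2 + \frac{\left(h + r\right) + \left(134 + 148\right)}{3} = -2 + \frac{\left(h + r\right) + 282}{3} = -2 + \frac{282 + h + r}{3} = -2 + \left(94 + \frac{h}{3} + \frac{r}{3}\right) = 92 + \frac{h}{3} + \frac{r}{3}$)
$\frac{1}{D{\left(m{\left(10 \right)},t{\left(-6 \right)} \right)}} = \frac{1}{92 + \frac{10^{3}}{3} + \frac{1}{3} \left(-6\right)} = \frac{1}{92 + \frac{1}{3} \cdot 1000 - 2} = \frac{1}{92 + \frac{1000}{3} - 2} = \frac{1}{\frac{1270}{3}} = \frac{3}{1270}$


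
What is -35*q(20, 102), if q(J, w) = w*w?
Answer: -364140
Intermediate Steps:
q(J, w) = w²
-35*q(20, 102) = -35*102² = -35*10404 = -364140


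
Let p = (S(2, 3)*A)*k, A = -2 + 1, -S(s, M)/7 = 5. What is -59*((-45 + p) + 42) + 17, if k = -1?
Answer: 2259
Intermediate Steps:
S(s, M) = -35 (S(s, M) = -7*5 = -35)
A = -1
p = -35 (p = -35*(-1)*(-1) = 35*(-1) = -35)
-59*((-45 + p) + 42) + 17 = -59*((-45 - 35) + 42) + 17 = -59*(-80 + 42) + 17 = -59*(-38) + 17 = 2242 + 17 = 2259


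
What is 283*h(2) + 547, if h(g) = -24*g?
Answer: -13037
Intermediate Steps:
283*h(2) + 547 = 283*(-24*2) + 547 = 283*(-48) + 547 = -13584 + 547 = -13037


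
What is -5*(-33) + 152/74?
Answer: 6181/37 ≈ 167.05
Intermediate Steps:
-5*(-33) + 152/74 = 165 + 152*(1/74) = 165 + 76/37 = 6181/37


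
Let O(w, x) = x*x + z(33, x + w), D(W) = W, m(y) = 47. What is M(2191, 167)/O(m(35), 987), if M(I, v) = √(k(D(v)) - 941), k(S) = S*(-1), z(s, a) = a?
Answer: 2*I*√277/975203 ≈ 3.4133e-5*I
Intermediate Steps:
k(S) = -S
O(w, x) = w + x + x² (O(w, x) = x*x + (x + w) = x² + (w + x) = w + x + x²)
M(I, v) = √(-941 - v) (M(I, v) = √(-v - 941) = √(-941 - v))
M(2191, 167)/O(m(35), 987) = √(-941 - 1*167)/(47 + 987 + 987²) = √(-941 - 167)/(47 + 987 + 974169) = √(-1108)/975203 = (2*I*√277)*(1/975203) = 2*I*√277/975203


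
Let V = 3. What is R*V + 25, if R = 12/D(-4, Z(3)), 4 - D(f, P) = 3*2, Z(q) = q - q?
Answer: 7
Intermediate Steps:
Z(q) = 0
D(f, P) = -2 (D(f, P) = 4 - 3*2 = 4 - 1*6 = 4 - 6 = -2)
R = -6 (R = 12/(-2) = 12*(-½) = -6)
R*V + 25 = -6*3 + 25 = -18 + 25 = 7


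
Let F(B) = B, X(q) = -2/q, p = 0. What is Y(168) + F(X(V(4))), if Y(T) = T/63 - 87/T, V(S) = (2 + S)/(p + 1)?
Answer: 305/168 ≈ 1.8155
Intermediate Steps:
V(S) = 2 + S (V(S) = (2 + S)/(0 + 1) = (2 + S)/1 = (2 + S)*1 = 2 + S)
Y(T) = -87/T + T/63 (Y(T) = T*(1/63) - 87/T = T/63 - 87/T = -87/T + T/63)
Y(168) + F(X(V(4))) = (-87/168 + (1/63)*168) - 2/(2 + 4) = (-87*1/168 + 8/3) - 2/6 = (-29/56 + 8/3) - 2*1/6 = 361/168 - 1/3 = 305/168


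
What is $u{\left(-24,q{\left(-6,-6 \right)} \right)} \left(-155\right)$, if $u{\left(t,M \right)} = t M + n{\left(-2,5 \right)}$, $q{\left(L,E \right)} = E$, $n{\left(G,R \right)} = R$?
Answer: $-23095$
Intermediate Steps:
$u{\left(t,M \right)} = 5 + M t$ ($u{\left(t,M \right)} = t M + 5 = M t + 5 = 5 + M t$)
$u{\left(-24,q{\left(-6,-6 \right)} \right)} \left(-155\right) = \left(5 - -144\right) \left(-155\right) = \left(5 + 144\right) \left(-155\right) = 149 \left(-155\right) = -23095$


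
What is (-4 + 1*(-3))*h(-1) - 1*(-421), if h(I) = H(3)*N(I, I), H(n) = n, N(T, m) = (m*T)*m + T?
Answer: 463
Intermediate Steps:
N(T, m) = T + T*m**2 (N(T, m) = (T*m)*m + T = T*m**2 + T = T + T*m**2)
h(I) = 3*I*(1 + I**2) (h(I) = 3*(I*(1 + I**2)) = 3*I*(1 + I**2))
(-4 + 1*(-3))*h(-1) - 1*(-421) = (-4 + 1*(-3))*(3*(-1)*(1 + (-1)**2)) - 1*(-421) = (-4 - 3)*(3*(-1)*(1 + 1)) + 421 = -21*(-1)*2 + 421 = -7*(-6) + 421 = 42 + 421 = 463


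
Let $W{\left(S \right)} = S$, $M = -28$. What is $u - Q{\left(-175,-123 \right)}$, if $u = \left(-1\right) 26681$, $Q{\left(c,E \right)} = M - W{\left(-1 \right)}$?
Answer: $-26654$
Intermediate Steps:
$Q{\left(c,E \right)} = -27$ ($Q{\left(c,E \right)} = -28 - -1 = -28 + 1 = -27$)
$u = -26681$
$u - Q{\left(-175,-123 \right)} = -26681 - -27 = -26681 + 27 = -26654$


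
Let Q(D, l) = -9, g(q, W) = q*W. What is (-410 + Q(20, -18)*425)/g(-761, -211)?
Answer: -4235/160571 ≈ -0.026375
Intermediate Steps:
g(q, W) = W*q
(-410 + Q(20, -18)*425)/g(-761, -211) = (-410 - 9*425)/((-211*(-761))) = (-410 - 3825)/160571 = -4235*1/160571 = -4235/160571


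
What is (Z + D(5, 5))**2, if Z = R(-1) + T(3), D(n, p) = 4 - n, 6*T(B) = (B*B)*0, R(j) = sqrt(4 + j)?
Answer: (1 - sqrt(3))**2 ≈ 0.53590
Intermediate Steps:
T(B) = 0 (T(B) = ((B*B)*0)/6 = (B**2*0)/6 = (1/6)*0 = 0)
Z = sqrt(3) (Z = sqrt(4 - 1) + 0 = sqrt(3) + 0 = sqrt(3) ≈ 1.7320)
(Z + D(5, 5))**2 = (sqrt(3) + (4 - 1*5))**2 = (sqrt(3) + (4 - 5))**2 = (sqrt(3) - 1)**2 = (-1 + sqrt(3))**2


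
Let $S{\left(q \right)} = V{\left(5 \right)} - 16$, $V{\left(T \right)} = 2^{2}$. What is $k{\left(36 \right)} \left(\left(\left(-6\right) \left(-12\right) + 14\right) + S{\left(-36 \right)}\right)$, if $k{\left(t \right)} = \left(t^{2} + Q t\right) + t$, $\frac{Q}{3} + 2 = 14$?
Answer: $194472$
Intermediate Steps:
$Q = 36$ ($Q = -6 + 3 \cdot 14 = -6 + 42 = 36$)
$k{\left(t \right)} = t^{2} + 37 t$ ($k{\left(t \right)} = \left(t^{2} + 36 t\right) + t = t^{2} + 37 t$)
$V{\left(T \right)} = 4$
$S{\left(q \right)} = -12$ ($S{\left(q \right)} = 4 - 16 = -12$)
$k{\left(36 \right)} \left(\left(\left(-6\right) \left(-12\right) + 14\right) + S{\left(-36 \right)}\right) = 36 \left(37 + 36\right) \left(\left(\left(-6\right) \left(-12\right) + 14\right) - 12\right) = 36 \cdot 73 \left(\left(72 + 14\right) - 12\right) = 2628 \left(86 - 12\right) = 2628 \cdot 74 = 194472$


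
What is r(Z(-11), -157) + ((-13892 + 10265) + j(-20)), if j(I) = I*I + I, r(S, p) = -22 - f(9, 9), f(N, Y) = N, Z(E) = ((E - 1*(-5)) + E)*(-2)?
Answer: -3278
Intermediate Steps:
Z(E) = -10 - 4*E (Z(E) = ((E + 5) + E)*(-2) = ((5 + E) + E)*(-2) = (5 + 2*E)*(-2) = -10 - 4*E)
r(S, p) = -31 (r(S, p) = -22 - 1*9 = -22 - 9 = -31)
j(I) = I + I**2 (j(I) = I**2 + I = I + I**2)
r(Z(-11), -157) + ((-13892 + 10265) + j(-20)) = -31 + ((-13892 + 10265) - 20*(1 - 20)) = -31 + (-3627 - 20*(-19)) = -31 + (-3627 + 380) = -31 - 3247 = -3278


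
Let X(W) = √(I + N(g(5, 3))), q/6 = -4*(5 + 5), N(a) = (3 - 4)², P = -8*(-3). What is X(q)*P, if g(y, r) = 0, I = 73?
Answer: 24*√74 ≈ 206.46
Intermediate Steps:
P = 24
N(a) = 1 (N(a) = (-1)² = 1)
q = -240 (q = 6*(-4*(5 + 5)) = 6*(-4*10) = 6*(-40) = -240)
X(W) = √74 (X(W) = √(73 + 1) = √74)
X(q)*P = √74*24 = 24*√74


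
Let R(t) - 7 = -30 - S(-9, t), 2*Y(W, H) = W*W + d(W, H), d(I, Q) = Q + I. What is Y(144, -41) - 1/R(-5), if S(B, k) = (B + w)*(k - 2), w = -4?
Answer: 593912/57 ≈ 10420.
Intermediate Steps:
S(B, k) = (-4 + B)*(-2 + k) (S(B, k) = (B - 4)*(k - 2) = (-4 + B)*(-2 + k))
d(I, Q) = I + Q
Y(W, H) = H/2 + W/2 + W²/2 (Y(W, H) = (W*W + (W + H))/2 = (W² + (H + W))/2 = (H + W + W²)/2 = H/2 + W/2 + W²/2)
R(t) = -49 + 13*t (R(t) = 7 + (-30 - (8 - 4*t - 2*(-9) - 9*t)) = 7 + (-30 - (8 - 4*t + 18 - 9*t)) = 7 + (-30 - (26 - 13*t)) = 7 + (-30 + (-26 + 13*t)) = 7 + (-56 + 13*t) = -49 + 13*t)
Y(144, -41) - 1/R(-5) = ((½)*(-41) + (½)*144 + (½)*144²) - 1/(-49 + 13*(-5)) = (-41/2 + 72 + (½)*20736) - 1/(-49 - 65) = (-41/2 + 72 + 10368) - 1/(-114) = 20839/2 - 1*(-1/114) = 20839/2 + 1/114 = 593912/57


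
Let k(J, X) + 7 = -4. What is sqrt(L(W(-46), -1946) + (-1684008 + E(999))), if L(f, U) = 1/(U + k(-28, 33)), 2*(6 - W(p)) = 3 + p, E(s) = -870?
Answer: I*sqrt(6452828325379)/1957 ≈ 1298.0*I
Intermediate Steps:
k(J, X) = -11 (k(J, X) = -7 - 4 = -11)
W(p) = 9/2 - p/2 (W(p) = 6 - (3 + p)/2 = 6 + (-3/2 - p/2) = 9/2 - p/2)
L(f, U) = 1/(-11 + U) (L(f, U) = 1/(U - 11) = 1/(-11 + U))
sqrt(L(W(-46), -1946) + (-1684008 + E(999))) = sqrt(1/(-11 - 1946) + (-1684008 - 870)) = sqrt(1/(-1957) - 1684878) = sqrt(-1/1957 - 1684878) = sqrt(-3297306247/1957) = I*sqrt(6452828325379)/1957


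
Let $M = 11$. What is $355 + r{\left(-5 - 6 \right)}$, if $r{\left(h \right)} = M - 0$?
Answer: $366$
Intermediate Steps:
$r{\left(h \right)} = 11$ ($r{\left(h \right)} = 11 - 0 = 11 + 0 = 11$)
$355 + r{\left(-5 - 6 \right)} = 355 + 11 = 366$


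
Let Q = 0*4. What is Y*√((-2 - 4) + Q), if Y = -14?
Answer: -14*I*√6 ≈ -34.293*I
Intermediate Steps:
Q = 0
Y*√((-2 - 4) + Q) = -14*√((-2 - 4) + 0) = -14*√(-6 + 0) = -14*I*√6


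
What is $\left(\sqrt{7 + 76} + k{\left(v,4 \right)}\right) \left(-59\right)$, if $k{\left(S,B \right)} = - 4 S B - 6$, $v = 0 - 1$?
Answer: $-590 - 59 \sqrt{83} \approx -1127.5$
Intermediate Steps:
$v = -1$ ($v = 0 - 1 = -1$)
$k{\left(S,B \right)} = -6 - 4 B S$ ($k{\left(S,B \right)} = - 4 B S - 6 = -6 - 4 B S$)
$\left(\sqrt{7 + 76} + k{\left(v,4 \right)}\right) \left(-59\right) = \left(\sqrt{7 + 76} - \left(6 + 16 \left(-1\right)\right)\right) \left(-59\right) = \left(\sqrt{83} + \left(-6 + 16\right)\right) \left(-59\right) = \left(\sqrt{83} + 10\right) \left(-59\right) = \left(10 + \sqrt{83}\right) \left(-59\right) = -590 - 59 \sqrt{83}$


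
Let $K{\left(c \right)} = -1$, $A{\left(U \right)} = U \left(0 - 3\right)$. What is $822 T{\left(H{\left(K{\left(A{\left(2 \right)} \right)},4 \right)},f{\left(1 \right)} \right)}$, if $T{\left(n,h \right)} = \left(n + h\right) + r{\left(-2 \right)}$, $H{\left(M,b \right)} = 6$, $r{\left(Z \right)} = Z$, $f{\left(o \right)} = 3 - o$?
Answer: $4932$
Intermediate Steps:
$A{\left(U \right)} = - 3 U$ ($A{\left(U \right)} = U \left(-3\right) = - 3 U$)
$T{\left(n,h \right)} = -2 + h + n$ ($T{\left(n,h \right)} = \left(n + h\right) - 2 = \left(h + n\right) - 2 = -2 + h + n$)
$822 T{\left(H{\left(K{\left(A{\left(2 \right)} \right)},4 \right)},f{\left(1 \right)} \right)} = 822 \left(-2 + \left(3 - 1\right) + 6\right) = 822 \left(-2 + 2 + 6\right) = 822 \cdot 6 = 4932$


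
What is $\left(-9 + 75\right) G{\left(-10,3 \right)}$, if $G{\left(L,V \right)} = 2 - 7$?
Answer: $-330$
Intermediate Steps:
$G{\left(L,V \right)} = -5$ ($G{\left(L,V \right)} = 2 - 7 = -5$)
$\left(-9 + 75\right) G{\left(-10,3 \right)} = \left(-9 + 75\right) \left(-5\right) = 66 \left(-5\right) = -330$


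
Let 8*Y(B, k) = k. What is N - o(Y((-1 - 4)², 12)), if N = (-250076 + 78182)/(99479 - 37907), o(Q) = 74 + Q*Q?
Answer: -1622253/20524 ≈ -79.042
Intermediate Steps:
Y(B, k) = k/8
o(Q) = 74 + Q²
N = -28649/10262 (N = -171894/61572 = -171894*1/61572 = -28649/10262 ≈ -2.7918)
N - o(Y((-1 - 4)², 12)) = -28649/10262 - (74 + ((⅛)*12)²) = -28649/10262 - (74 + (3/2)²) = -28649/10262 - (74 + 9/4) = -28649/10262 - 1*305/4 = -28649/10262 - 305/4 = -1622253/20524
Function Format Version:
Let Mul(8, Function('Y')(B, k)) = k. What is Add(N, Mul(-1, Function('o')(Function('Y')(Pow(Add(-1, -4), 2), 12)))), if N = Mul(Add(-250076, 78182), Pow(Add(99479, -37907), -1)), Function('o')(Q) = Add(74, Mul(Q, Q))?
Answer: Rational(-1622253, 20524) ≈ -79.042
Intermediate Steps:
Function('Y')(B, k) = Mul(Rational(1, 8), k)
Function('o')(Q) = Add(74, Pow(Q, 2))
N = Rational(-28649, 10262) (N = Mul(-171894, Pow(61572, -1)) = Mul(-171894, Rational(1, 61572)) = Rational(-28649, 10262) ≈ -2.7918)
Add(N, Mul(-1, Function('o')(Function('Y')(Pow(Add(-1, -4), 2), 12)))) = Add(Rational(-28649, 10262), Mul(-1, Add(74, Pow(Mul(Rational(1, 8), 12), 2)))) = Add(Rational(-28649, 10262), Mul(-1, Add(74, Pow(Rational(3, 2), 2)))) = Add(Rational(-28649, 10262), Mul(-1, Add(74, Rational(9, 4)))) = Add(Rational(-28649, 10262), Mul(-1, Rational(305, 4))) = Add(Rational(-28649, 10262), Rational(-305, 4)) = Rational(-1622253, 20524)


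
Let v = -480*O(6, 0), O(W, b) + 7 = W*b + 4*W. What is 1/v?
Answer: -1/8160 ≈ -0.00012255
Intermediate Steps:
O(W, b) = -7 + 4*W + W*b (O(W, b) = -7 + (W*b + 4*W) = -7 + (4*W + W*b) = -7 + 4*W + W*b)
v = -8160 (v = -480*(-7 + 4*6 + 6*0) = -480*(-7 + 24 + 0) = -480*17 = -8160)
1/v = 1/(-8160) = -1/8160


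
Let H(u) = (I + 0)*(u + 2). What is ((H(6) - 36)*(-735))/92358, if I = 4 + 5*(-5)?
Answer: 1190/733 ≈ 1.6235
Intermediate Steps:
I = -21 (I = 4 - 25 = -21)
H(u) = -42 - 21*u (H(u) = (-21 + 0)*(u + 2) = -21*(2 + u) = -42 - 21*u)
((H(6) - 36)*(-735))/92358 = (((-42 - 21*6) - 36)*(-735))/92358 = (((-42 - 126) - 36)*(-735))*(1/92358) = ((-168 - 36)*(-735))*(1/92358) = -204*(-735)*(1/92358) = 149940*(1/92358) = 1190/733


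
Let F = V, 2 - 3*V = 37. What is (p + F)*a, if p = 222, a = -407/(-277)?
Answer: 256817/831 ≈ 309.05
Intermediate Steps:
a = 407/277 (a = -407*(-1/277) = 407/277 ≈ 1.4693)
V = -35/3 (V = ⅔ - ⅓*37 = ⅔ - 37/3 = -35/3 ≈ -11.667)
F = -35/3 ≈ -11.667
(p + F)*a = (222 - 35/3)*(407/277) = (631/3)*(407/277) = 256817/831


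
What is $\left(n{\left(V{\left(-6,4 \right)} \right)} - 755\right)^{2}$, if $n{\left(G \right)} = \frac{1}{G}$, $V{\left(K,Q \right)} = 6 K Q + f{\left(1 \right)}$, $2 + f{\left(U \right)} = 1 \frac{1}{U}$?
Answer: $\frac{11984994576}{21025} \approx 5.7004 \cdot 10^{5}$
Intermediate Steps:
$f{\left(U \right)} = -2 + \frac{1}{U}$ ($f{\left(U \right)} = -2 + 1 \frac{1}{U} = -2 + \frac{1}{U}$)
$V{\left(K,Q \right)} = -1 + 6 K Q$ ($V{\left(K,Q \right)} = 6 K Q - \left(2 - 1^{-1}\right) = 6 K Q + \left(-2 + 1\right) = 6 K Q - 1 = -1 + 6 K Q$)
$\left(n{\left(V{\left(-6,4 \right)} \right)} - 755\right)^{2} = \left(\frac{1}{-1 + 6 \left(-6\right) 4} - 755\right)^{2} = \left(\frac{1}{-1 - 144} - 755\right)^{2} = \left(\frac{1}{-145} - 755\right)^{2} = \left(- \frac{1}{145} - 755\right)^{2} = \left(- \frac{109476}{145}\right)^{2} = \frac{11984994576}{21025}$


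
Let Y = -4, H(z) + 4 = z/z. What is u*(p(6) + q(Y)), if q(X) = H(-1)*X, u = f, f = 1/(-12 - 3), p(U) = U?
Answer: -6/5 ≈ -1.2000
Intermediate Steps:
H(z) = -3 (H(z) = -4 + z/z = -4 + 1 = -3)
f = -1/15 (f = 1/(-15) = -1/15 ≈ -0.066667)
u = -1/15 ≈ -0.066667
q(X) = -3*X
u*(p(6) + q(Y)) = -(6 - 3*(-4))/15 = -(6 + 12)/15 = -1/15*18 = -6/5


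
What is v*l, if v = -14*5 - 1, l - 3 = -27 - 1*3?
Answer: 1917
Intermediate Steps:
l = -27 (l = 3 + (-27 - 1*3) = 3 + (-27 - 3) = 3 - 30 = -27)
v = -71 (v = -70 - 1 = -71)
v*l = -71*(-27) = 1917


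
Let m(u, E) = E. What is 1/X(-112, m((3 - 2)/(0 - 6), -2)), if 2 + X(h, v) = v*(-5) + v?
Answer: 1/6 ≈ 0.16667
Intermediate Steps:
X(h, v) = -2 - 4*v (X(h, v) = -2 + (v*(-5) + v) = -2 + (-5*v + v) = -2 - 4*v)
1/X(-112, m((3 - 2)/(0 - 6), -2)) = 1/(-2 - 4*(-2)) = 1/(-2 + 8) = 1/6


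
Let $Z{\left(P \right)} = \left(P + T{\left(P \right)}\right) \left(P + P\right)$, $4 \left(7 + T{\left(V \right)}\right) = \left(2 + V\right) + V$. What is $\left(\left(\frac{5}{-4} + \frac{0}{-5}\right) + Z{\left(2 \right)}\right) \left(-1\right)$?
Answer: $\frac{61}{4} \approx 15.25$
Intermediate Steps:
$T{\left(V \right)} = - \frac{13}{2} + \frac{V}{2}$ ($T{\left(V \right)} = -7 + \frac{\left(2 + V\right) + V}{4} = -7 + \frac{2 + 2 V}{4} = -7 + \left(\frac{1}{2} + \frac{V}{2}\right) = - \frac{13}{2} + \frac{V}{2}$)
$Z{\left(P \right)} = 2 P \left(- \frac{13}{2} + \frac{3 P}{2}\right)$ ($Z{\left(P \right)} = \left(P + \left(- \frac{13}{2} + \frac{P}{2}\right)\right) \left(P + P\right) = \left(- \frac{13}{2} + \frac{3 P}{2}\right) 2 P = 2 P \left(- \frac{13}{2} + \frac{3 P}{2}\right)$)
$\left(\left(\frac{5}{-4} + \frac{0}{-5}\right) + Z{\left(2 \right)}\right) \left(-1\right) = \left(\left(\frac{5}{-4} + \frac{0}{-5}\right) + 2 \left(-13 + 3 \cdot 2\right)\right) \left(-1\right) = \left(\left(5 \left(- \frac{1}{4}\right) + 0 \left(- \frac{1}{5}\right)\right) + 2 \left(-13 + 6\right)\right) \left(-1\right) = \left(\left(- \frac{5}{4} + 0\right) + 2 \left(-7\right)\right) \left(-1\right) = \left(- \frac{5}{4} - 14\right) \left(-1\right) = \left(- \frac{61}{4}\right) \left(-1\right) = \frac{61}{4}$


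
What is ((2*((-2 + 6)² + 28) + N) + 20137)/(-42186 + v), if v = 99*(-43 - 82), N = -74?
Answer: -6717/18187 ≈ -0.36933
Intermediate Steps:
v = -12375 (v = 99*(-125) = -12375)
((2*((-2 + 6)² + 28) + N) + 20137)/(-42186 + v) = ((2*((-2 + 6)² + 28) - 74) + 20137)/(-42186 - 12375) = ((2*(4² + 28) - 74) + 20137)/(-54561) = ((2*(16 + 28) - 74) + 20137)*(-1/54561) = ((2*44 - 74) + 20137)*(-1/54561) = ((88 - 74) + 20137)*(-1/54561) = (14 + 20137)*(-1/54561) = 20151*(-1/54561) = -6717/18187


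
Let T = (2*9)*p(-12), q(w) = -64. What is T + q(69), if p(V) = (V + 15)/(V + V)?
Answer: -265/4 ≈ -66.250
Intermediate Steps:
p(V) = (15 + V)/(2*V) (p(V) = (15 + V)/((2*V)) = (15 + V)*(1/(2*V)) = (15 + V)/(2*V))
T = -9/4 (T = (2*9)*((½)*(15 - 12)/(-12)) = 18*((½)*(-1/12)*3) = 18*(-⅛) = -9/4 ≈ -2.2500)
T + q(69) = -9/4 - 64 = -265/4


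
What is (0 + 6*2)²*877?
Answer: 126288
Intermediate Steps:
(0 + 6*2)²*877 = (0 + 12)²*877 = 12²*877 = 144*877 = 126288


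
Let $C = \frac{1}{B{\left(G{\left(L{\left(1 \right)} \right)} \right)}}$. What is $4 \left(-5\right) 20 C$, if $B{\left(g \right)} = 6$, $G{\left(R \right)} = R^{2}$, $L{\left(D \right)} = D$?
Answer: $- \frac{200}{3} \approx -66.667$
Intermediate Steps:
$C = \frac{1}{6} \approx 0.16667$
$4 \left(-5\right) 20 C = 4 \left(-5\right) 20 \cdot \frac{1}{6} = \left(-20\right) 20 \cdot \frac{1}{6} = \left(-400\right) \frac{1}{6} = - \frac{200}{3}$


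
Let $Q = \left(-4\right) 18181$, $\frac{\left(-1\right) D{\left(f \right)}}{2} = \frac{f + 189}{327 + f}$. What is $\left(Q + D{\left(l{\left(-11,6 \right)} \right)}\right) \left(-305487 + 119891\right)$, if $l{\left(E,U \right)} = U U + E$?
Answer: $\frac{296945201781}{22} \approx 1.3498 \cdot 10^{10}$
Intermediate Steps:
$l{\left(E,U \right)} = E + U^{2}$ ($l{\left(E,U \right)} = U^{2} + E = E + U^{2}$)
$D{\left(f \right)} = - \frac{2 \left(189 + f\right)}{327 + f}$ ($D{\left(f \right)} = - 2 \frac{f + 189}{327 + f} = - 2 \frac{189 + f}{327 + f} = - \frac{2 \left(189 + f\right)}{327 + f}$)
$Q = -72724$
$\left(Q + D{\left(l{\left(-11,6 \right)} \right)}\right) \left(-305487 + 119891\right) = \left(-72724 + \frac{2 \left(-189 - \left(-11 + 6^{2}\right)\right)}{327 - \left(11 - 6^{2}\right)}\right) \left(-305487 + 119891\right) = \left(-72724 + \frac{2 \left(-189 - \left(-11 + 36\right)\right)}{327 + \left(-11 + 36\right)}\right) \left(-185596\right) = \left(-72724 + \frac{2 \left(-189 - 25\right)}{327 + 25}\right) \left(-185596\right) = \left(-72724 + \frac{2 \left(-189 - 25\right)}{352}\right) \left(-185596\right) = \left(-72724 + 2 \cdot \frac{1}{352} \left(-214\right)\right) \left(-185596\right) = \left(-72724 - \frac{107}{88}\right) \left(-185596\right) = \left(- \frac{6399819}{88}\right) \left(-185596\right) = \frac{296945201781}{22}$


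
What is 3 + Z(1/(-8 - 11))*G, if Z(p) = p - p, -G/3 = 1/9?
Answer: 3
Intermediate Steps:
G = -⅓ (G = -3/9 = -3*⅑ = -⅓ ≈ -0.33333)
Z(p) = 0
3 + Z(1/(-8 - 11))*G = 3 + 0*(-⅓) = 3 + 0 = 3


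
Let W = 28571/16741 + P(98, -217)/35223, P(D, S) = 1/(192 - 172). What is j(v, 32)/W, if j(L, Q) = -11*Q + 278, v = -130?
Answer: -872708999640/20127143401 ≈ -43.360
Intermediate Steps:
P(D, S) = 1/20
j(L, Q) = 278 - 11*Q
W = 20127143401/11793364860 (W = 28571/16741 + (1/20)/35223 = 28571*(1/16741) + (1/20)*(1/35223) = 28571/16741 + 1/704460 = 20127143401/11793364860 ≈ 1.7066)
j(v, 32)/W = (278 - 11*32)/(20127143401/11793364860) = (278 - 352)*(11793364860/20127143401) = -74*11793364860/20127143401 = -872708999640/20127143401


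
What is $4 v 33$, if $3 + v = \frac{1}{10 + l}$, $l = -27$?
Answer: $- \frac{6864}{17} \approx -403.76$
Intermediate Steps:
$v = - \frac{52}{17}$ ($v = -3 + \frac{1}{10 - 27} = -3 + \frac{1}{-17} = -3 - \frac{1}{17} = - \frac{52}{17} \approx -3.0588$)
$4 v 33 = 4 \left(- \frac{52}{17}\right) 33 = \left(- \frac{208}{17}\right) 33 = - \frac{6864}{17}$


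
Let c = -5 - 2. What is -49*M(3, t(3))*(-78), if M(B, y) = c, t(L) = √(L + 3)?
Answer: -26754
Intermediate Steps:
c = -7
t(L) = √(3 + L)
M(B, y) = -7
-49*M(3, t(3))*(-78) = -49*(-7)*(-78) = 343*(-78) = -26754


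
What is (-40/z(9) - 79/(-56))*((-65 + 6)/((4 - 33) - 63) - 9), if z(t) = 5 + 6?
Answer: 1054299/56672 ≈ 18.604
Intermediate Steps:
z(t) = 11
(-40/z(9) - 79/(-56))*((-65 + 6)/((4 - 33) - 63) - 9) = (-40/11 - 79/(-56))*((-65 + 6)/((4 - 33) - 63) - 9) = (-40*1/11 - 79*(-1/56))*(-59/(-29 - 63) - 9) = (-40/11 + 79/56)*(-59/(-92) - 9) = -1371*(-59*(-1/92) - 9)/616 = -1371*(59/92 - 9)/616 = -1371/616*(-769/92) = 1054299/56672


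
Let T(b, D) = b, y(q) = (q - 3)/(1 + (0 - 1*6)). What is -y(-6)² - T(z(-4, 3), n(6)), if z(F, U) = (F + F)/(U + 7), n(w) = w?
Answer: -61/25 ≈ -2.4400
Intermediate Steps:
z(F, U) = 2*F/(7 + U) (z(F, U) = (2*F)/(7 + U) = 2*F/(7 + U))
y(q) = ⅗ - q/5 (y(q) = (-3 + q)/(1 + (0 - 6)) = (-3 + q)/(1 - 6) = (-3 + q)/(-5) = (-3 + q)*(-⅕) = ⅗ - q/5)
-y(-6)² - T(z(-4, 3), n(6)) = -(⅗ - ⅕*(-6))² - 2*(-4)/(7 + 3) = -(⅗ + 6/5)² - 2*(-4)/10 = -(9/5)² - 2*(-4)/10 = -1*81/25 - 1*(-⅘) = -81/25 + ⅘ = -61/25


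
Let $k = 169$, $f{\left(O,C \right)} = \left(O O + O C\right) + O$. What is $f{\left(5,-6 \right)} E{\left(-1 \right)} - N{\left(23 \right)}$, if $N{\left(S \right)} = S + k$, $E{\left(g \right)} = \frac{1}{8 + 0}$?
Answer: $-192$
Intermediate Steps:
$f{\left(O,C \right)} = O + O^{2} + C O$ ($f{\left(O,C \right)} = \left(O^{2} + C O\right) + O = O + O^{2} + C O$)
$E{\left(g \right)} = \frac{1}{8}$
$N{\left(S \right)} = 169 + S$ ($N{\left(S \right)} = S + 169 = 169 + S$)
$f{\left(5,-6 \right)} E{\left(-1 \right)} - N{\left(23 \right)} = 5 \left(1 - 6 + 5\right) \frac{1}{8} - \left(169 + 23\right) = 5 \cdot 0 \cdot \frac{1}{8} - 192 = 0 \cdot \frac{1}{8} - 192 = 0 - 192 = -192$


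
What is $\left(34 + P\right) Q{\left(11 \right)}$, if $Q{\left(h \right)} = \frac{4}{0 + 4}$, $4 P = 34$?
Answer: $\frac{85}{2} \approx 42.5$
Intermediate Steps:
$P = \frac{17}{2}$ ($P = \frac{1}{4} \cdot 34 = \frac{17}{2} \approx 8.5$)
$Q{\left(h \right)} = 1$ ($Q{\left(h \right)} = \frac{4}{4} = 4 \cdot \frac{1}{4} = 1$)
$\left(34 + P\right) Q{\left(11 \right)} = \left(34 + \frac{17}{2}\right) 1 = \frac{85}{2} \cdot 1 = \frac{85}{2}$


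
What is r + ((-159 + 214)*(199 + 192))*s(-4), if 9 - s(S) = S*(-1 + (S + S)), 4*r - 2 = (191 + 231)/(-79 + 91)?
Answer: -13935017/24 ≈ -5.8063e+5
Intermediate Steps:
r = 223/24 (r = ½ + ((191 + 231)/(-79 + 91))/4 = ½ + (422/12)/4 = ½ + (422*(1/12))/4 = ½ + (¼)*(211/6) = ½ + 211/24 = 223/24 ≈ 9.2917)
s(S) = 9 - S*(-1 + 2*S) (s(S) = 9 - S*(-1 + (S + S)) = 9 - S*(-1 + 2*S))
r + ((-159 + 214)*(199 + 192))*s(-4) = 223/24 + ((-159 + 214)*(199 + 192))*(9 - 4 - 2*(-4)²) = 223/24 + (55*391)*(9 - 4 - 2*16) = 223/24 + 21505*(9 - 4 - 32) = 223/24 + 21505*(-27) = 223/24 - 580635 = -13935017/24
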